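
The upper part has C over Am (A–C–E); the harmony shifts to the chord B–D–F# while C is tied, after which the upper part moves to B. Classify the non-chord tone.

C is a suspension.

The harmony at that moment is B minor triad (B, D, F#); C is not a chord tone.
It is held over (the same pitch as the preceding C) and left by step down to B.
Held over from the previous chord and resolving down by step — a suspension.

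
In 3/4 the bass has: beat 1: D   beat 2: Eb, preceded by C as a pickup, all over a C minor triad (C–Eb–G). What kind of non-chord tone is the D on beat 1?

Passing tone.

The harmony at that moment is C minor triad (C, Eb, G); D is not a chord tone.
It is approached by step up from C and left by step up to Eb.
Step in, step out in the same direction — a passing tone.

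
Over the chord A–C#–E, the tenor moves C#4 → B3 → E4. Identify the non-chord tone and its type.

B3 is an escape tone.

The harmony at that moment is A major triad (A, C#, E); B3 is not a chord tone.
It is approached by step down from C#4 and left by leap up to E4.
Step in, leap out — an escape tone.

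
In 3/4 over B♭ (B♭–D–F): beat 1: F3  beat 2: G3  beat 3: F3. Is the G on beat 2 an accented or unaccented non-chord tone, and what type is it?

The harmony at that moment is B♭ major triad (B♭, D, F); G3 is not a chord tone.
It is approached by step up from F3 and left by step down to F3.
Step away and step back to the same note — a neighbor tone (upper neighbor).
It falls on a weak beat, so it is unaccented.

Unaccented neighbor tone.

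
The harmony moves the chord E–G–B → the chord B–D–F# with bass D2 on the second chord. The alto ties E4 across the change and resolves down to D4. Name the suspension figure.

9–8 suspension.

At the second chord the bass is D2. The suspended E4 lies a ninth above the bass; after resolving down by step to D4, the interval above the bass becomes an octave.
Suspension figures are named by those two intervals: 9–8.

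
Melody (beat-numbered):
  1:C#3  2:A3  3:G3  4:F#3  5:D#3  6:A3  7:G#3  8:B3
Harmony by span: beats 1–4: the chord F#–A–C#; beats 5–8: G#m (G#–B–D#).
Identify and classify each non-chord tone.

G3 (beat 3) — passing tone; A3 (beat 6) — appoggiatura.

The harmony at that moment is F# minor triad (F#, A, C#); G3 is not a chord tone.
It is approached by step down from A3 and left by step down to F#3.
Step in, step out in the same direction — a passing tone.
The harmony at that moment is G# minor triad (G#, B, D#); A3 is not a chord tone.
It is approached by leap up from D#3 and left by step down to G#3.
Leap in, step out — an appoggiatura.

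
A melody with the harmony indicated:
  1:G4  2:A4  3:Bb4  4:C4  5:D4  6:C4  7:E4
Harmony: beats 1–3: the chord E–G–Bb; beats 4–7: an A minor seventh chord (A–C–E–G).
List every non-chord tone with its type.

The harmony at that moment is E diminished triad (E, G, Bb); A4 is not a chord tone.
It is approached by step up from G4 and left by step up to Bb4.
Step in, step out in the same direction — a passing tone.
The harmony at that moment is A minor seventh chord (A, C, E, G); D4 is not a chord tone.
It is approached by step up from C4 and left by step down to C4.
Step away and step back to the same note — a neighbor tone (upper neighbor).

A4 (beat 2) — passing tone; D4 (beat 5) — neighbor tone.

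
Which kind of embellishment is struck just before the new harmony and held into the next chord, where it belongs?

Approach: ahead of the chord change (typically by step), so it is dissonant against the current harmony. Departure: none — the same pitch is restated or held and is a chord tone of the new harmony.
Dissonant first, consonant once the harmony catches up: the note simply arrives early — an anticipation. (The reverse timing, consonant first and dissonant after the change, would be a suspension or retardation.)

Anticipation.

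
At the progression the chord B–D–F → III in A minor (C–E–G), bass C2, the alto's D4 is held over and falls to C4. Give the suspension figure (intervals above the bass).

9–8 suspension.

At the second chord the bass is C2. The suspended D4 lies a ninth above the bass; after resolving down by step to C4, the interval above the bass becomes an octave.
Suspension figures are named by those two intervals: 9–8.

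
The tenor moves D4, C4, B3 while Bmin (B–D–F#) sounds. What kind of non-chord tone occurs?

C4 is a passing tone.

The harmony at that moment is B minor triad (B, D, F#); C4 is not a chord tone.
It is approached by step down from D4 and left by step down to B3.
Step in, step out in the same direction — a passing tone.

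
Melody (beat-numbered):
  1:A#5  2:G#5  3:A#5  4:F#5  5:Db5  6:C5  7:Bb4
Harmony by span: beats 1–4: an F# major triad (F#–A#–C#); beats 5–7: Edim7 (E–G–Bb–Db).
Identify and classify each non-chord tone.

The harmony at that moment is F# major triad (F#, A#, C#); G#5 is not a chord tone.
It is approached by step down from A#5 and left by step up to A#5.
Step away and step back to the same note — a neighbor tone (lower neighbor).
The harmony at that moment is E diminished seventh chord (E, G, Bb, Db); C5 is not a chord tone.
It is approached by step down from Db5 and left by step down to Bb4.
Step in, step out in the same direction — a passing tone.

G#5 (beat 2) — neighbor tone; C5 (beat 6) — passing tone.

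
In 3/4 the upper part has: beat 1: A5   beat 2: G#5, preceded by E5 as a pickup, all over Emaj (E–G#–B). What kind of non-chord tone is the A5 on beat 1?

Appoggiatura.

The harmony at that moment is E major triad (E, G#, B); A5 is not a chord tone.
It is approached by leap up from E5 and left by step down to G#5.
Leap in, step out, metrically accented — an appoggiatura.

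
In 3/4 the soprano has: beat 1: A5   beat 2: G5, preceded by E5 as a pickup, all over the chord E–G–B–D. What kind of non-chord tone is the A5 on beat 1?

The harmony at that moment is E minor seventh chord (E, G, B, D); A5 is not a chord tone.
It is approached by leap up from E5 and left by step down to G5.
Leap in, step out, metrically accented — an appoggiatura.

Appoggiatura.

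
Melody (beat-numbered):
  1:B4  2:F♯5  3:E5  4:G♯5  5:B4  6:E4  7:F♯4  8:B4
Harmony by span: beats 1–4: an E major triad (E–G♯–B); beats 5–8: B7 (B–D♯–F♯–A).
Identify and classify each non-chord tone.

F♯5 (beat 2) — appoggiatura; E4 (beat 6) — appoggiatura.

The harmony at that moment is E major triad (E, G♯, B); F♯5 is not a chord tone.
It is approached by leap up from B4 and left by step down to E5.
Leap in, step out — an appoggiatura.
The harmony at that moment is B dominant seventh chord (B, D♯, F♯, A); E4 is not a chord tone.
It is approached by leap down from B4 and left by step up to F♯4.
Leap in, step out — an appoggiatura.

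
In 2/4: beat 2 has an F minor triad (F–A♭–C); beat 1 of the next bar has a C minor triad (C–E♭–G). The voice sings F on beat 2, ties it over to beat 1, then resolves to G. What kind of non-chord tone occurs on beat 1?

The harmony at that moment is C minor triad (C, E♭, G); F is not a chord tone.
It is held over (the same pitch as the preceding F) and left by step up to G.
Held over from the previous chord and resolving up by step — a retardation.

Retardation.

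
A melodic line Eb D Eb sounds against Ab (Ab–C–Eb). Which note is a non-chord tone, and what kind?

D is a neighbor tone.

The harmony at that moment is Ab major triad (Ab, C, Eb); D is not a chord tone.
It is approached by step down from Eb and left by step up to Eb.
Step away and step back to the same note — a neighbor tone (lower neighbor).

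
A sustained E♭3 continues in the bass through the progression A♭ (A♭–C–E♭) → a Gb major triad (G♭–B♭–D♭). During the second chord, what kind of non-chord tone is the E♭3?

Pedal tone (pedal point).

The harmony at that moment is G♭ major triad (G♭, B♭, D♭); E♭3 is not a chord tone.
It is held over (the same pitch as the preceding E♭3) and then sustained as the same pitch into the next harmony.
Sustained through a change of harmony — a pedal tone.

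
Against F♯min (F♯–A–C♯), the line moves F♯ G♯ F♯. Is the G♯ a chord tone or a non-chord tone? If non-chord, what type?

Non-chord tone — a neighbor tone.

The harmony at that moment is F♯ minor triad (F♯, A, C♯); G♯ is not a chord tone.
It is approached by step up from F♯ and left by step down to F♯.
Step away and step back to the same note — a neighbor tone (upper neighbor).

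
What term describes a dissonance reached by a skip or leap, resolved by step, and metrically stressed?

Appoggiatura.

Approach: by leap. Departure: by step. Metric position: strong.
Leap in, step out, in a metrically strong position — an appoggiatura. (It is the mirror image of the escape tone, which steps in and leaps out from a weak position.)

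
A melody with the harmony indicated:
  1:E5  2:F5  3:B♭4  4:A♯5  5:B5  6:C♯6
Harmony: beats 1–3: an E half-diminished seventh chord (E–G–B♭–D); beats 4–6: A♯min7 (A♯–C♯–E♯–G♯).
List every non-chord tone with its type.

The harmony at that moment is E half-diminished seventh chord (E, G, B♭, D); F5 is not a chord tone.
It is approached by step up from E5 and left by leap down to B♭4.
Step in, leap out — an escape tone.
The harmony at that moment is A♯ minor seventh chord (A♯, C♯, E♯, G♯); B5 is not a chord tone.
It is approached by step up from A♯5 and left by step up to C♯6.
Step in, step out in the same direction — a passing tone.

F5 (beat 2) — escape tone; B5 (beat 5) — passing tone.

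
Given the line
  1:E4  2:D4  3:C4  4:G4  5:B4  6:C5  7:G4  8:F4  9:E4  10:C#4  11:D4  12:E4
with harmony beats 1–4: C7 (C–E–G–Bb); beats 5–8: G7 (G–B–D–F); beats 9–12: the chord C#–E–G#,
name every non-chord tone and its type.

The harmony at that moment is C dominant seventh chord (C, E, G, Bb); D4 is not a chord tone.
It is approached by step down from E4 and left by step down to C4.
Step in, step out in the same direction — a passing tone.
The harmony at that moment is G dominant seventh chord (G, B, D, F); C5 is not a chord tone.
It is approached by step up from B4 and left by leap down to G4.
Step in, leap out — an escape tone.
The harmony at that moment is C# minor triad (C#, E, G#); D4 is not a chord tone.
It is approached by step up from C#4 and left by step up to E4.
Step in, step out in the same direction — a passing tone.

D4 (beat 2) — passing tone; C5 (beat 6) — escape tone; D4 (beat 11) — passing tone.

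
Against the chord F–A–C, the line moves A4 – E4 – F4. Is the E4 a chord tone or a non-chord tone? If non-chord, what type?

The harmony at that moment is F major triad (F, A, C); E4 is not a chord tone.
It is approached by leap down from A4 and left by step up to F4.
Leap in, step out — an appoggiatura.

Non-chord tone — an appoggiatura.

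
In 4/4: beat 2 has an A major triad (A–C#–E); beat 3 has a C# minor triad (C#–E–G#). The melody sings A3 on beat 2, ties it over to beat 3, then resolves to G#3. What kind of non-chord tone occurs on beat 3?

Suspension.

The harmony at that moment is C# minor triad (C#, E, G#); A3 is not a chord tone.
It is held over (the same pitch as the preceding A3) and left by step down to G#3.
Held over from the previous chord and resolving down by step — a suspension.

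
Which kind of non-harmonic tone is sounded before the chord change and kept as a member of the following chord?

Anticipation.

Approach: ahead of the chord change (typically by step), so it is dissonant against the current harmony. Departure: none — the same pitch is restated or held and is a chord tone of the new harmony.
Dissonant first, consonant once the harmony catches up: the note simply arrives early — an anticipation. (The reverse timing, consonant first and dissonant after the change, would be a suspension or retardation.)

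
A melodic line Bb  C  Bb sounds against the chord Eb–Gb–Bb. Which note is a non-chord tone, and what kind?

C is a neighbor tone.

The harmony at that moment is Eb minor triad (Eb, Gb, Bb); C is not a chord tone.
It is approached by step up from Bb and left by step down to Bb.
Step away and step back to the same note — a neighbor tone (upper neighbor).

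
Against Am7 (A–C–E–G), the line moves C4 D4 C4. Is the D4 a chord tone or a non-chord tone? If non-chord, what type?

Non-chord tone — a neighbor tone.

The harmony at that moment is A minor seventh chord (A, C, E, G); D4 is not a chord tone.
It is approached by step up from C4 and left by step down to C4.
Step away and step back to the same note — a neighbor tone (upper neighbor).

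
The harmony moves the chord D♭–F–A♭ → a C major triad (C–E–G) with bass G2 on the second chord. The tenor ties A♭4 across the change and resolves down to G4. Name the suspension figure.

9–8 suspension.

At the second chord the bass is G2. The suspended A♭4 lies a ninth above the bass; after resolving down by step to G4, the interval above the bass becomes an octave.
Suspension figures are named by those two intervals: 9–8.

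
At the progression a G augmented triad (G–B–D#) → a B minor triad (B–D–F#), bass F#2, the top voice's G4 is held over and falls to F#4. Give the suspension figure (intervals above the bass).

At the second chord the bass is F#2. The suspended G4 lies a ninth above the bass; after resolving down by step to F#4, the interval above the bass becomes an octave.
Suspension figures are named by those two intervals: 9–8.

9–8 suspension.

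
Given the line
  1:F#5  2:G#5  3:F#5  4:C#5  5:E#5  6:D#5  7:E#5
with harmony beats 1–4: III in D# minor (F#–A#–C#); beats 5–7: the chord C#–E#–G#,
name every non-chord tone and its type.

G#5 (beat 2) — neighbor tone; D#5 (beat 6) — neighbor tone.

The harmony at that moment is F# major triad (F#, A#, C#); G#5 is not a chord tone.
It is approached by step up from F#5 and left by step down to F#5.
Step away and step back to the same note — a neighbor tone (upper neighbor).
The harmony at that moment is C# major triad (C#, E#, G#); D#5 is not a chord tone.
It is approached by step down from E#5 and left by step up to E#5.
Step away and step back to the same note — a neighbor tone (lower neighbor).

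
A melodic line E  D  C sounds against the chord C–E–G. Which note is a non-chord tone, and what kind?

The harmony at that moment is C major triad (C, E, G); D is not a chord tone.
It is approached by step down from E and left by step down to C.
Step in, step out in the same direction — a passing tone.

D is a passing tone.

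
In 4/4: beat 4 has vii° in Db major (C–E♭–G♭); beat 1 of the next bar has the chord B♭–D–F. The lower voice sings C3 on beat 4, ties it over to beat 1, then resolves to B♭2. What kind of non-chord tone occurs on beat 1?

Suspension.

The harmony at that moment is B♭ major triad (B♭, D, F); C3 is not a chord tone.
It is held over (the same pitch as the preceding C3) and left by step down to B♭2.
Held over from the previous chord and resolving down by step — a suspension.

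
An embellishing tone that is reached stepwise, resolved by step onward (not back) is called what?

Passing tone.

Approach: by step. Departure: by step, continuing in the same direction.
Stepwise on both sides with no change of direction means the note fills in the space between two different chord tones — a passing tone. (Had it turned back to its starting note it would be a neighbor tone instead.)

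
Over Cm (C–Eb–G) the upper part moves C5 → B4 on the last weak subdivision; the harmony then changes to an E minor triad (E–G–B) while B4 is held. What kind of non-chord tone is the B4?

The harmony at that moment is C minor triad (C, Eb, G); B4 is not a chord tone.
It is approached by step down from C5 and then sustained as the same pitch into the next harmony.
Arriving early and becoming a chord tone when the harmony changes — an anticipation.

B4 is an anticipation.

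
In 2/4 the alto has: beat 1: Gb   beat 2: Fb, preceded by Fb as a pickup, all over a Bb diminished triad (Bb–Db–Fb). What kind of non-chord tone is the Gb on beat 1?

Upper neighbor tone.

The harmony at that moment is Bb diminished triad (Bb, Db, Fb); Gb is not a chord tone.
It is approached by step up from Fb and left by step down to Fb.
Step away and step back to the same note — a neighbor tone (upper neighbor).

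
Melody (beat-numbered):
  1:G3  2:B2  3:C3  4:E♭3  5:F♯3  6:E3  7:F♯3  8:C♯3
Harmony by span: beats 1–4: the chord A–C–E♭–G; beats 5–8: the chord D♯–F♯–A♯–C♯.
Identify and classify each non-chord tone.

B2 (beat 2) — appoggiatura; E3 (beat 6) — neighbor tone.

The harmony at that moment is A half-diminished seventh chord (A, C, E♭, G); B2 is not a chord tone.
It is approached by leap down from G3 and left by step up to C3.
Leap in, step out — an appoggiatura.
The harmony at that moment is D♯ minor seventh chord (D♯, F♯, A♯, C♯); E3 is not a chord tone.
It is approached by step down from F♯3 and left by step up to F♯3.
Step away and step back to the same note — a neighbor tone (lower neighbor).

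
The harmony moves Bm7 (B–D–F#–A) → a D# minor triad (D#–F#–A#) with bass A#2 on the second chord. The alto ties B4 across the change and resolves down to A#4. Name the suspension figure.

At the second chord the bass is A#2. The suspended B4 lies a ninth above the bass; after resolving down by step to A#4, the interval above the bass becomes an octave.
Suspension figures are named by those two intervals: 9–8.

9–8 suspension.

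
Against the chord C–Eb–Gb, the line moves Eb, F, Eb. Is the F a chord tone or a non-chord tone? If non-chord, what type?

Non-chord tone — a neighbor tone.

The harmony at that moment is C diminished triad (C, Eb, Gb); F is not a chord tone.
It is approached by step up from Eb and left by step down to Eb.
Step away and step back to the same note — a neighbor tone (upper neighbor).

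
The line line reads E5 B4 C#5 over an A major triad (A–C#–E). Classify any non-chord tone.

B4 is an appoggiatura.

The harmony at that moment is A major triad (A, C#, E); B4 is not a chord tone.
It is approached by leap down from E5 and left by step up to C#5.
Leap in, step out — an appoggiatura.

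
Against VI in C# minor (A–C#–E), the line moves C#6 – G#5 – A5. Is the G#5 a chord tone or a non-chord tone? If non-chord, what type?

The harmony at that moment is A major triad (A, C#, E); G#5 is not a chord tone.
It is approached by leap down from C#6 and left by step up to A5.
Leap in, step out — an appoggiatura.

Non-chord tone — an appoggiatura.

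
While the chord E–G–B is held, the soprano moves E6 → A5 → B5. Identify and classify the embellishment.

A5 is an appoggiatura.

The harmony at that moment is E minor triad (E, G, B); A5 is not a chord tone.
It is approached by leap down from E6 and left by step up to B5.
Leap in, step out — an appoggiatura.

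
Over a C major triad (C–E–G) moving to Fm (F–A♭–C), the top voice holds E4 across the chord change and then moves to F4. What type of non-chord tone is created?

The harmony at that moment is F minor triad (F, A♭, C); E4 is not a chord tone.
It is held over (the same pitch as the preceding E4) and left by step up to F4.
Held over from the previous chord and resolving up by step — a retardation.

E4 is a retardation.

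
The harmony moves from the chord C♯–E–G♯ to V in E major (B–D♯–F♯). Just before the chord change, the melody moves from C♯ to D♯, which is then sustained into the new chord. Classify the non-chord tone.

The harmony at that moment is C♯ minor triad (C♯, E, G♯); D♯ is not a chord tone.
It is approached by step up from C♯ and then sustained as the same pitch into the next harmony.
Arriving early and becoming a chord tone when the harmony changes — an anticipation.

D♯ is an anticipation.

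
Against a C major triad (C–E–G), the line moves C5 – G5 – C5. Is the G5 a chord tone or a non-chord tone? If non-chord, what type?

Chord tone (the fifth of C major triad).

C major triad contains C, E, G; G is the fifth, so it is a chord tone.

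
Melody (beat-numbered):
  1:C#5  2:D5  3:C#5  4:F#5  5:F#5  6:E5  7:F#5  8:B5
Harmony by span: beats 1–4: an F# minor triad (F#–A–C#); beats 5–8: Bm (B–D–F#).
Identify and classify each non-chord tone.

The harmony at that moment is F# minor triad (F#, A, C#); D5 is not a chord tone.
It is approached by step up from C#5 and left by step down to C#5.
Step away and step back to the same note — a neighbor tone (upper neighbor).
The harmony at that moment is B minor triad (B, D, F#); E5 is not a chord tone.
It is approached by step down from F#5 and left by step up to F#5.
Step away and step back to the same note — a neighbor tone (lower neighbor).

D5 (beat 2) — neighbor tone; E5 (beat 6) — neighbor tone.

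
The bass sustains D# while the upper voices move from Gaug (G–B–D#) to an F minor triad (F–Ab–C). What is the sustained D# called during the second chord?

Pedal tone (pedal point).

The harmony at that moment is F minor triad (F, Ab, C); D# is not a chord tone.
It is held over (the same pitch as the preceding D#) and then sustained as the same pitch into the next harmony.
Sustained through a change of harmony — a pedal tone.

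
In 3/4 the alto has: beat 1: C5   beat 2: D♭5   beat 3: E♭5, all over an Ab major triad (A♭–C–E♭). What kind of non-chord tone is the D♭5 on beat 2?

Passing tone.

The harmony at that moment is A♭ major triad (A♭, C, E♭); D♭5 is not a chord tone.
It is approached by step up from C5 and left by step up to E♭5.
Step in, step out in the same direction — a passing tone.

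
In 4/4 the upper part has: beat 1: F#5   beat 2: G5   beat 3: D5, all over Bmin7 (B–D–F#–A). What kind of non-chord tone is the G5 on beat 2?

Escape tone.

The harmony at that moment is B minor seventh chord (B, D, F#, A); G5 is not a chord tone.
It is approached by step up from F#5 and left by leap down to D5.
Step in, leap out, on a weak beat — an escape tone.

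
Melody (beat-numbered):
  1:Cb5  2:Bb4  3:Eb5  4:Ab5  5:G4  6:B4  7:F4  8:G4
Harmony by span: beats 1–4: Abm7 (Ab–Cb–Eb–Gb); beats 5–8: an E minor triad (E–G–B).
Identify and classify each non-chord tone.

Bb4 (beat 2) — escape tone; F4 (beat 7) — appoggiatura.

The harmony at that moment is Ab minor seventh chord (Ab, Cb, Eb, Gb); Bb4 is not a chord tone.
It is approached by step down from Cb5 and left by leap up to Eb5.
Step in, leap out — an escape tone.
The harmony at that moment is E minor triad (E, G, B); F4 is not a chord tone.
It is approached by leap down from B4 and left by step up to G4.
Leap in, step out — an appoggiatura.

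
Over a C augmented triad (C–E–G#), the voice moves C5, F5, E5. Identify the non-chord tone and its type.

F5 is an appoggiatura.

The harmony at that moment is C augmented triad (C, E, G#); F5 is not a chord tone.
It is approached by leap up from C5 and left by step down to E5.
Leap in, step out — an appoggiatura.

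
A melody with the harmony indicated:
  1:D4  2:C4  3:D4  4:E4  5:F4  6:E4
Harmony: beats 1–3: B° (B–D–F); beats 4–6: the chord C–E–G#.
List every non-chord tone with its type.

C4 (beat 2) — neighbor tone; F4 (beat 5) — neighbor tone.

The harmony at that moment is B diminished triad (B, D, F); C4 is not a chord tone.
It is approached by step down from D4 and left by step up to D4.
Step away and step back to the same note — a neighbor tone (lower neighbor).
The harmony at that moment is C augmented triad (C, E, G#); F4 is not a chord tone.
It is approached by step up from E4 and left by step down to E4.
Step away and step back to the same note — a neighbor tone (upper neighbor).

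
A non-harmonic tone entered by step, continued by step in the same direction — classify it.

Approach: by step. Departure: by step, continuing in the same direction.
Stepwise on both sides with no change of direction means the note fills in the space between two different chord tones — a passing tone. (Had it turned back to its starting note it would be a neighbor tone instead.)

Passing tone.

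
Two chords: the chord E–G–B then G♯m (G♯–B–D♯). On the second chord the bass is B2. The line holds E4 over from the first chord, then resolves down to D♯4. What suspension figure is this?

At the second chord the bass is B2. The suspended E4 lies a fourth above the bass; after resolving down by step to D♯4, the interval above the bass becomes a third.
Suspension figures are named by those two intervals: 4–3.

4–3 suspension.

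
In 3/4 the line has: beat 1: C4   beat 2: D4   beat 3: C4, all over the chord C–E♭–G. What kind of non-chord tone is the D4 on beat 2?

The harmony at that moment is C minor triad (C, E♭, G); D4 is not a chord tone.
It is approached by step up from C4 and left by step down to C4.
Step away and step back to the same note — a neighbor tone (upper neighbor).

Upper neighbor tone.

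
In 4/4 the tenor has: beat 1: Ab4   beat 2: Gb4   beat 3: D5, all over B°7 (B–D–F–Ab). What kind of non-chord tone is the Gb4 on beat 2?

The harmony at that moment is B diminished seventh chord (B, D, F, Ab); Gb4 is not a chord tone.
It is approached by step down from Ab4 and left by leap up to D5.
Step in, leap out, on a weak beat — an escape tone.

Escape tone.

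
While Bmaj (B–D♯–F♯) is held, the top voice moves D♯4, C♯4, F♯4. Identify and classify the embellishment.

C♯4 is an escape tone.

The harmony at that moment is B major triad (B, D♯, F♯); C♯4 is not a chord tone.
It is approached by step down from D♯4 and left by leap up to F♯4.
Step in, leap out — an escape tone.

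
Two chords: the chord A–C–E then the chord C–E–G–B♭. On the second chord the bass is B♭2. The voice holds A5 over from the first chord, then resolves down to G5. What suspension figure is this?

At the second chord the bass is B♭2. The suspended A5 lies a seventh above the bass; after resolving down by step to G5, the interval above the bass becomes a sixth.
Suspension figures are named by those two intervals: 7–6.

7–6 suspension.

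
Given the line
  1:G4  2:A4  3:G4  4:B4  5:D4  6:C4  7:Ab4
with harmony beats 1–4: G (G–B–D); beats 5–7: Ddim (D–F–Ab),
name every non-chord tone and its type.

A4 (beat 2) — neighbor tone; C4 (beat 6) — escape tone.

The harmony at that moment is G major triad (G, B, D); A4 is not a chord tone.
It is approached by step up from G4 and left by step down to G4.
Step away and step back to the same note — a neighbor tone (upper neighbor).
The harmony at that moment is D diminished triad (D, F, Ab); C4 is not a chord tone.
It is approached by step down from D4 and left by leap up to Ab4.
Step in, leap out — an escape tone.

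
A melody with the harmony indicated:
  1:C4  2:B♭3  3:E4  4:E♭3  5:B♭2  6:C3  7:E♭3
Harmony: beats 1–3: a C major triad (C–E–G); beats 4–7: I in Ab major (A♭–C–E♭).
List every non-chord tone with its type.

The harmony at that moment is C major triad (C, E, G); B♭3 is not a chord tone.
It is approached by step down from C4 and left by leap up to E4.
Step in, leap out — an escape tone.
The harmony at that moment is A♭ major triad (A♭, C, E♭); B♭2 is not a chord tone.
It is approached by leap down from E♭3 and left by step up to C3.
Leap in, step out — an appoggiatura.

B♭3 (beat 2) — escape tone; B♭2 (beat 5) — appoggiatura.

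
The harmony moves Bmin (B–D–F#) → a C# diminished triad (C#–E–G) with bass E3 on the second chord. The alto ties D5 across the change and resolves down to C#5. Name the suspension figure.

7–6 suspension.

At the second chord the bass is E3. The suspended D5 lies a seventh above the bass; after resolving down by step to C#5, the interval above the bass becomes a sixth.
Suspension figures are named by those two intervals: 7–6.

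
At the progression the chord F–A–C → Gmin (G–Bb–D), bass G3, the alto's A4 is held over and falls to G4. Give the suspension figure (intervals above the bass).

At the second chord the bass is G3. The suspended A4 lies a ninth above the bass; after resolving down by step to G4, the interval above the bass becomes an octave.
Suspension figures are named by those two intervals: 9–8.

9–8 suspension.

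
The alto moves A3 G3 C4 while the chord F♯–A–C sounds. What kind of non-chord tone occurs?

The harmony at that moment is F♯ diminished triad (F♯, A, C); G3 is not a chord tone.
It is approached by step down from A3 and left by leap up to C4.
Step in, leap out — an escape tone.

G3 is an escape tone.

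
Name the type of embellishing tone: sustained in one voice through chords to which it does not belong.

Pedal tone.

Approach: none. Departure: none — a single pitch is sustained while the chords change around it, passing through harmonies that do not contain it.
No melodic motion at all; the dissonance is created entirely by the moving harmonies against the stationary note — a pedal tone (pedal point).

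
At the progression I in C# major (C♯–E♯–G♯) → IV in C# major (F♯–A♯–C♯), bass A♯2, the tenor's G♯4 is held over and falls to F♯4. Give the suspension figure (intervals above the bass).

7–6 suspension.

At the second chord the bass is A♯2. The suspended G♯4 lies a seventh above the bass; after resolving down by step to F♯4, the interval above the bass becomes a sixth.
Suspension figures are named by those two intervals: 7–6.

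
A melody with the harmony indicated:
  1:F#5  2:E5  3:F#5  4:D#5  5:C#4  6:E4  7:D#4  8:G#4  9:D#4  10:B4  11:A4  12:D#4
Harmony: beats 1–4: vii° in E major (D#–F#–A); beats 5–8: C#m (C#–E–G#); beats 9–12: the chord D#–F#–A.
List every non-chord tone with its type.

E5 (beat 2) — neighbor tone; D#4 (beat 7) — escape tone; B4 (beat 10) — appoggiatura.

The harmony at that moment is D# diminished triad (D#, F#, A); E5 is not a chord tone.
It is approached by step down from F#5 and left by step up to F#5.
Step away and step back to the same note — a neighbor tone (lower neighbor).
The harmony at that moment is C# minor triad (C#, E, G#); D#4 is not a chord tone.
It is approached by step down from E4 and left by leap up to G#4.
Step in, leap out — an escape tone.
The harmony at that moment is D# diminished triad (D#, F#, A); B4 is not a chord tone.
It is approached by leap up from D#4 and left by step down to A4.
Leap in, step out — an appoggiatura.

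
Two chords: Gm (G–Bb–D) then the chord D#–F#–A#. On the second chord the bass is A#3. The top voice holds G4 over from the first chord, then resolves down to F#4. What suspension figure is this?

7–6 suspension.

At the second chord the bass is A#3. The suspended G4 lies a seventh above the bass; after resolving down by step to F#4, the interval above the bass becomes a sixth.
Suspension figures are named by those two intervals: 7–6.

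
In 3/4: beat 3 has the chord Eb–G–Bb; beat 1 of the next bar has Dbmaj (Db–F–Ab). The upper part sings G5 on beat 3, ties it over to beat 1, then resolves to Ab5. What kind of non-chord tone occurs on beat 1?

Retardation.

The harmony at that moment is Db major triad (Db, F, Ab); G5 is not a chord tone.
It is held over (the same pitch as the preceding G5) and left by step up to Ab5.
Held over from the previous chord and resolving up by step — a retardation.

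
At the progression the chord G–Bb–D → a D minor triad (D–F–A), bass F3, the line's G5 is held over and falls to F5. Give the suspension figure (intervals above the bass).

At the second chord the bass is F3. The suspended G5 lies a ninth above the bass; after resolving down by step to F5, the interval above the bass becomes an octave.
Suspension figures are named by those two intervals: 9–8.

9–8 suspension.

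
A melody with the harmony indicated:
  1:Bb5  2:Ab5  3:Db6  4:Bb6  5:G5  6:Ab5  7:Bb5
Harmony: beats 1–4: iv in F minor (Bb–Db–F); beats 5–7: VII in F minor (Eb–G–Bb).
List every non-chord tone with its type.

Ab5 (beat 2) — escape tone; Ab5 (beat 6) — passing tone.

The harmony at that moment is Bb minor triad (Bb, Db, F); Ab5 is not a chord tone.
It is approached by step down from Bb5 and left by leap up to Db6.
Step in, leap out — an escape tone.
The harmony at that moment is Eb major triad (Eb, G, Bb); Ab5 is not a chord tone.
It is approached by step up from G5 and left by step up to Bb5.
Step in, step out in the same direction — a passing tone.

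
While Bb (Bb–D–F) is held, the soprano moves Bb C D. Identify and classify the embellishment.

The harmony at that moment is Bb major triad (Bb, D, F); C is not a chord tone.
It is approached by step up from Bb and left by step up to D.
Step in, step out in the same direction — a passing tone.

C is a passing tone.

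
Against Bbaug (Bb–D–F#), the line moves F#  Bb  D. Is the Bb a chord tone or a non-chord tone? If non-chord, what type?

Bb augmented triad contains Bb, D, F#; Bb is the root, so it is a chord tone.

Chord tone (the root of Bb augmented triad).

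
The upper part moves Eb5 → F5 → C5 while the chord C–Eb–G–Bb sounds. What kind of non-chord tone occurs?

The harmony at that moment is C minor seventh chord (C, Eb, G, Bb); F5 is not a chord tone.
It is approached by step up from Eb5 and left by leap down to C5.
Step in, leap out — an escape tone.

F5 is an escape tone.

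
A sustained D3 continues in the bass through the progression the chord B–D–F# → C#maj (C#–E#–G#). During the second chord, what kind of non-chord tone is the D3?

Pedal tone (pedal point).

The harmony at that moment is C# major triad (C#, E#, G#); D3 is not a chord tone.
It is held over (the same pitch as the preceding D3) and then sustained as the same pitch into the next harmony.
Sustained through a change of harmony — a pedal tone.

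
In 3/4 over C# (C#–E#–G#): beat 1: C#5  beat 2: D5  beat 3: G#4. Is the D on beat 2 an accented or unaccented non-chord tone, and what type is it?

Unaccented escape tone.

The harmony at that moment is C# major triad (C#, E#, G#); D5 is not a chord tone.
It is approached by step up from C#5 and left by leap down to G#4.
Step in, leap out — an escape tone.
It falls on a weak beat, so it is unaccented.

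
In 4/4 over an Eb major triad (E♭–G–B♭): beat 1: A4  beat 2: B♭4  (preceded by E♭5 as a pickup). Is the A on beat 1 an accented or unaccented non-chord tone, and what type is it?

The harmony at that moment is E♭ major triad (E♭, G, B♭); A4 is not a chord tone.
It is approached by leap down from E♭5 and left by step up to B♭4.
Leap in, step out — an appoggiatura.
It falls on the downbeat, so it is accented.

Accented appoggiatura.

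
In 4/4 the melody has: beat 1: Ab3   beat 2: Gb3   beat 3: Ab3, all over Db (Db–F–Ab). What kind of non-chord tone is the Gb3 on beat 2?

The harmony at that moment is Db major triad (Db, F, Ab); Gb3 is not a chord tone.
It is approached by step down from Ab3 and left by step up to Ab3.
Step away and step back to the same note — a neighbor tone (lower neighbor).

Lower neighbor tone.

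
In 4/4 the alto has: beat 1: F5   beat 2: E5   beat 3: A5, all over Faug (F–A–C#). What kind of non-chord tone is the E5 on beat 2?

Escape tone.

The harmony at that moment is F augmented triad (F, A, C#); E5 is not a chord tone.
It is approached by step down from F5 and left by leap up to A5.
Step in, leap out, on a weak beat — an escape tone.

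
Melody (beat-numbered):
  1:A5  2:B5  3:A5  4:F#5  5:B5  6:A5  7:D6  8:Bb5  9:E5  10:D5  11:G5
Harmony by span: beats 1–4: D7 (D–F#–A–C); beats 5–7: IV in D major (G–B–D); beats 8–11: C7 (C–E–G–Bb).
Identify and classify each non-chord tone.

B5 (beat 2) — neighbor tone; A5 (beat 6) — escape tone; D5 (beat 10) — escape tone.

The harmony at that moment is D dominant seventh chord (D, F#, A, C); B5 is not a chord tone.
It is approached by step up from A5 and left by step down to A5.
Step away and step back to the same note — a neighbor tone (upper neighbor).
The harmony at that moment is G major triad (G, B, D); A5 is not a chord tone.
It is approached by step down from B5 and left by leap up to D6.
Step in, leap out — an escape tone.
The harmony at that moment is C dominant seventh chord (C, E, G, Bb); D5 is not a chord tone.
It is approached by step down from E5 and left by leap up to G5.
Step in, leap out — an escape tone.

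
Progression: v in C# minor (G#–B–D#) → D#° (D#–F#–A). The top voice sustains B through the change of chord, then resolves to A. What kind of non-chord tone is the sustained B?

B is a suspension.

The harmony at that moment is D# diminished triad (D#, F#, A); B is not a chord tone.
It is held over (the same pitch as the preceding B) and left by step down to A.
Held over from the previous chord and resolving down by step — a suspension.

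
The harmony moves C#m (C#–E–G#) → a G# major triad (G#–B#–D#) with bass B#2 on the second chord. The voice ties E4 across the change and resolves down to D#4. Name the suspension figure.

4–3 suspension.

At the second chord the bass is B#2. The suspended E4 lies a fourth above the bass; after resolving down by step to D#4, the interval above the bass becomes a third.
Suspension figures are named by those two intervals: 4–3.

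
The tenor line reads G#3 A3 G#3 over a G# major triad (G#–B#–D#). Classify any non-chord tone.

A3 is a neighbor tone.

The harmony at that moment is G# major triad (G#, B#, D#); A3 is not a chord tone.
It is approached by step up from G#3 and left by step down to G#3.
Step away and step back to the same note — a neighbor tone (upper neighbor).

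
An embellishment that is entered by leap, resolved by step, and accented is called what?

Approach: by leap. Departure: by step. Metric position: strong.
Leap in, step out, in a metrically strong position — an appoggiatura. (It is the mirror image of the escape tone, which steps in and leaps out from a weak position.)

Appoggiatura.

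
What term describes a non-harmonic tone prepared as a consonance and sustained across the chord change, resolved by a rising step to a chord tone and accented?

Retardation.

Approach: by preparation — the pitch is first a chord tone, then held (tied or repeated) while the harmony changes under it. Departure: up by step. Metric position: strong.
A prepared dissonance that resolves upward by step — a retardation. (The same figure resolving downward would be a suspension.)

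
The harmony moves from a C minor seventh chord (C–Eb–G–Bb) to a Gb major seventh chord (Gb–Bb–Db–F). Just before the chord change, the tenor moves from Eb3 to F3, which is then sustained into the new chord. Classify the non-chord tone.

F3 is an anticipation.

The harmony at that moment is C minor seventh chord (C, Eb, G, Bb); F3 is not a chord tone.
It is approached by step up from Eb3 and then sustained as the same pitch into the next harmony.
Arriving early and becoming a chord tone when the harmony changes — an anticipation.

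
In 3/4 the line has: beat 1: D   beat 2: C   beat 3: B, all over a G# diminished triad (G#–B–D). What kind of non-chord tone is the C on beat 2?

Passing tone.

The harmony at that moment is G# diminished triad (G#, B, D); C is not a chord tone.
It is approached by step down from D and left by step down to B.
Step in, step out in the same direction — a passing tone.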